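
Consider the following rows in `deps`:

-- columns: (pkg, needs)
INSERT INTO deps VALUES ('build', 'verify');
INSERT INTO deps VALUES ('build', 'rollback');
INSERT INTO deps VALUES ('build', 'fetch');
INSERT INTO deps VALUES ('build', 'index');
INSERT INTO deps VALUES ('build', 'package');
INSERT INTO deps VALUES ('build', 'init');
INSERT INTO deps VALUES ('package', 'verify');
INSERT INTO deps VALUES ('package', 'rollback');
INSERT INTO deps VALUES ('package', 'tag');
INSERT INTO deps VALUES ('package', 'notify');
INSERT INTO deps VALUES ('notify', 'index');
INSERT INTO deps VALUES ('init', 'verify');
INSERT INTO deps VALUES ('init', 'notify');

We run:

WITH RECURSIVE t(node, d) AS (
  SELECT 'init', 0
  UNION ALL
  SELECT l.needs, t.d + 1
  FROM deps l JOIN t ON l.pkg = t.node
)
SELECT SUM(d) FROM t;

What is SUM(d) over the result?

Base: (init, d=0).
Iteration 1: edges from {init} -> (notify, d=1), (verify, d=1).
Iteration 2: edges from {notify,verify} -> (index, d=2).
Iteration 3: no outgoing edges from {index}; recursion stops.
SUM(d) = 0 + 1 + 1 + 2 = 4.

4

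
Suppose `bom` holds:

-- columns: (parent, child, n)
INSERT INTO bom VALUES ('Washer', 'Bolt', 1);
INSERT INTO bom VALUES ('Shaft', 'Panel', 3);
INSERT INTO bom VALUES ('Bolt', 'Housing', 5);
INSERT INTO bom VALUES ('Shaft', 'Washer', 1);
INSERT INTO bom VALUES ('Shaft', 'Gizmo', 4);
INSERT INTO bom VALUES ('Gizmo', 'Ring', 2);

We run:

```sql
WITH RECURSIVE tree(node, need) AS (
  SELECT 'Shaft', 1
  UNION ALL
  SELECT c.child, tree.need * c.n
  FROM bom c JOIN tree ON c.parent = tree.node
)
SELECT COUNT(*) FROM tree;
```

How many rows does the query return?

7

Base: (Shaft, need=1).
Iteration 1: components of {Shaft} -> Gizmo = 1*4 = 4, Panel = 1*3 = 3, Washer = 1*1 = 1.
Iteration 2: components of {Gizmo,Panel,Washer} -> Bolt = 1*1 = 1, Ring = 4*2 = 8.
Iteration 3: components of {Bolt,Ring} -> Housing = 1*5 = 5.
Iteration 4: no further components; recursion stops.
Total rows emitted: 7.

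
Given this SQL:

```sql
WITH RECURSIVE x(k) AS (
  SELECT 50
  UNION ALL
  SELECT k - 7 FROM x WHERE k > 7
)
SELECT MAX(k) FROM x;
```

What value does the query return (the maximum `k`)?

Base: k=50.
Iteration 1: 50 > 7 holds -> k = 50 - 7 = 43.
Iteration 2: 43 > 7 holds -> k = 43 - 7 = 36.
Iteration 3: 36 > 7 holds -> k = 36 - 7 = 29.
Iteration 4: 29 > 7 holds -> k = 29 - 7 = 22.
Iteration 5: 22 > 7 holds -> k = 22 - 7 = 15.
Iteration 6: 15 > 7 holds -> k = 15 - 7 = 8.
Iteration 7: 8 > 7 holds -> k = 8 - 7 = 1.
Iteration 8: 1 > 7 fails; recursion stops.
k values: 50, 43, 36, 29, 22, 15, 8, 1; the maximum is 50.

50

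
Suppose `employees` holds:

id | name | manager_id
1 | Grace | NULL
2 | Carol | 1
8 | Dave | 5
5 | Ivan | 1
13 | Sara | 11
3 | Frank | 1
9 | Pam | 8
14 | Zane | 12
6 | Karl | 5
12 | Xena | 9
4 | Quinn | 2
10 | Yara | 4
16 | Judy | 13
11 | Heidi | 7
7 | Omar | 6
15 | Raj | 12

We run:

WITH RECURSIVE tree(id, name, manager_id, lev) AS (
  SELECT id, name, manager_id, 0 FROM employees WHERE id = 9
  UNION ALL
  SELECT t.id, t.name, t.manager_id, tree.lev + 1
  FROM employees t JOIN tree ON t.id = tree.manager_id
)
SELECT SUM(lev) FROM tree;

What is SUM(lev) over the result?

6

Base: id=9 (Pam), manager_id=8, lev 0.
Iteration 1: join on id=8 -> Dave (id 8, manager_id=5, lev 1).
Iteration 2: join on id=5 -> Ivan (id 5, manager_id=1, lev 2).
Iteration 3: join on id=1 -> Grace (id 1, manager_id=NULL, lev 3).
Iteration 4: manager_id is NULL; no match; recursion stops.
SUM(lev) = 0 + 1 + 2 + 3 = 6.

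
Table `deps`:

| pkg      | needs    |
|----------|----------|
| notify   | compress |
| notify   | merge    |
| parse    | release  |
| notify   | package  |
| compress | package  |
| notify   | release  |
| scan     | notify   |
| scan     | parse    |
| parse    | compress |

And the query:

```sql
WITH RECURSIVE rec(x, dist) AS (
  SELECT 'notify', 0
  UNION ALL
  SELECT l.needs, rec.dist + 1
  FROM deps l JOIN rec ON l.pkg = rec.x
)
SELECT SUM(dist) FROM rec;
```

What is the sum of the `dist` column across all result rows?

Base: (notify, dist=0).
Iteration 1: edges from {notify} -> (compress, dist=1), (merge, dist=1), (package, dist=1), (release, dist=1).
Iteration 2: edges from {compress,merge,package,release} -> (package, dist=2).
Iteration 3: no outgoing edges from {package}; recursion stops.
SUM(dist) = 0 + 1 + 1 + 1 + 1 + 2 = 6.

6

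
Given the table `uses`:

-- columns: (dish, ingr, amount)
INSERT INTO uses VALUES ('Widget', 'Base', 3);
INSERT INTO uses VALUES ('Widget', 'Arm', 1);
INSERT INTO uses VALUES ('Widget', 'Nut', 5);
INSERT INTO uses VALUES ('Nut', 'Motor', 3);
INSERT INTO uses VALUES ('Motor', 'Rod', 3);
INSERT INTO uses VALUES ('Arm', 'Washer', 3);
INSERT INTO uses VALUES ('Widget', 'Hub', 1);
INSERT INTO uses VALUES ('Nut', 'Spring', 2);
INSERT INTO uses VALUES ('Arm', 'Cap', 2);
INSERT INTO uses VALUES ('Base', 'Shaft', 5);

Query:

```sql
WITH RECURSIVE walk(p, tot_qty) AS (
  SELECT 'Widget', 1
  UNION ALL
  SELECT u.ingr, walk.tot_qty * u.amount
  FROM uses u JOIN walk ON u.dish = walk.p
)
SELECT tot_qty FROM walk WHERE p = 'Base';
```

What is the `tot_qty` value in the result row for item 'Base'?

Base: (Widget, tot_qty=1).
Iteration 1: components of {Widget} -> Arm = 1*1 = 1, Base = 1*3 = 3, Hub = 1*1 = 1, Nut = 1*5 = 5.
Iteration 2: components of {Arm,Base,Hub,Nut} -> Cap = 1*2 = 2, Motor = 5*3 = 15, Shaft = 3*5 = 15, Spring = 5*2 = 10, Washer = 1*3 = 3.
Iteration 3: components of {Cap,Motor,Shaft,Spring,Washer} -> Rod = 15*3 = 45.
Iteration 4: no further components; recursion stops.

3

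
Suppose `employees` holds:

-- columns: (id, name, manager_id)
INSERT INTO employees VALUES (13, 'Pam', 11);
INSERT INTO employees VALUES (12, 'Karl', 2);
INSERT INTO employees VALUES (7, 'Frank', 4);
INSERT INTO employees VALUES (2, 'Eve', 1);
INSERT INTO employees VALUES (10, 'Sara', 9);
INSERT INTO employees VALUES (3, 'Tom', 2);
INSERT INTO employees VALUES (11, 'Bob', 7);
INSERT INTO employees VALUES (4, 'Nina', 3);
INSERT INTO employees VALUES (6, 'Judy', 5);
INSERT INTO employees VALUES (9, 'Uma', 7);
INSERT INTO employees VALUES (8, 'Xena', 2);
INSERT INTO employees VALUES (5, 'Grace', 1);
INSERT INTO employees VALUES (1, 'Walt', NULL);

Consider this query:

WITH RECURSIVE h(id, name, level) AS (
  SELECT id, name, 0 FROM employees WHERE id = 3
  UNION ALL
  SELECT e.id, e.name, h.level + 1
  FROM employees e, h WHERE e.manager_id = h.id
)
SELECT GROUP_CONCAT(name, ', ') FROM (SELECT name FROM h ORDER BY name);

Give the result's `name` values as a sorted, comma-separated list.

Base: id=3 (Tom) at level 0.
Iteration 1: rows with manager_id in {3} -> Nina (id 4, level 1).
Iteration 2: rows with manager_id in {4} -> Frank (id 7, level 2).
Iteration 3: rows with manager_id in {7} -> Uma (id 9, level 3), Bob (id 11, level 3).
Iteration 4: rows with manager_id in {9,11} -> Sara (id 10, level 4), Pam (id 13, level 4).
Iteration 5: no rows with manager_id in {10,13}; recursion stops.

Bob, Frank, Nina, Pam, Sara, Tom, Uma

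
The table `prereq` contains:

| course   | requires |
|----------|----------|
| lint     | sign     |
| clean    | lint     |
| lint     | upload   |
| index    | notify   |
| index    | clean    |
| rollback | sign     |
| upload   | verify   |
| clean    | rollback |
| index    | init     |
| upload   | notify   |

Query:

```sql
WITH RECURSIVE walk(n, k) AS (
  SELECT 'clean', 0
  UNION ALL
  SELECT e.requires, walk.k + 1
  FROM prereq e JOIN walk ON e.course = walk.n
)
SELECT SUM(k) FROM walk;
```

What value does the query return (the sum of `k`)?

Base: (clean, k=0).
Iteration 1: edges from {clean} -> (lint, k=1), (rollback, k=1).
Iteration 2: edges from {lint,rollback} -> (sign, k=2) x2, (upload, k=2). [UNION ALL keeps all 3 new rows, including repeats]
Iteration 3: edges from {sign,upload} -> (notify, k=3), (verify, k=3).
Iteration 4: no outgoing edges from {notify,verify}; recursion stops.
SUM(k) = 0 + 1 + 1 + 2 + 2 + 2 + 3 + 3 = 14.

14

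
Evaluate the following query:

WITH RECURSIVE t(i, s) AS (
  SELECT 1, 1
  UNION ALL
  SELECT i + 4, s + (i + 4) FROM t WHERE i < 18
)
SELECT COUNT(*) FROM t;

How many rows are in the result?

6

Base: i=1, s=1.
Iteration 1: 1 < 18 holds -> i = 1 + 4 = 5, s = 1 + 5 = 6.
Iteration 2: 5 < 18 holds -> i = 5 + 4 = 9, s = 6 + 9 = 15.
Iteration 3: 9 < 18 holds -> i = 9 + 4 = 13, s = 15 + 13 = 28.
Iteration 4: 13 < 18 holds -> i = 13 + 4 = 17, s = 28 + 17 = 45.
Iteration 5: 17 < 18 holds -> i = 17 + 4 = 21, s = 45 + 21 = 66.
Iteration 6: 21 < 18 fails; recursion stops.
Total rows emitted: 6.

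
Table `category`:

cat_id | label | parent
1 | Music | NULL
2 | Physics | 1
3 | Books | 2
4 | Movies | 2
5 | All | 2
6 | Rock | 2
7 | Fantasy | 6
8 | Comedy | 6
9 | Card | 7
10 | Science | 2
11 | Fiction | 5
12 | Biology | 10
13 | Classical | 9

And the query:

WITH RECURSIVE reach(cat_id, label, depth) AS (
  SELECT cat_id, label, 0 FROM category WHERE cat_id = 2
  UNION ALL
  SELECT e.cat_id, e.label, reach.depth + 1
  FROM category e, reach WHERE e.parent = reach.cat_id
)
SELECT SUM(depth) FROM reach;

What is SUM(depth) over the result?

20

Base: cat_id=2 (Physics) at depth 0.
Iteration 1: rows with parent in {2} -> Books (id 3, depth 1), Movies (id 4, depth 1), All (id 5, depth 1), Rock (id 6, depth 1), Science (id 10, depth 1).
Iteration 2: rows with parent in {3,4,5,6,10} -> Fantasy (id 7, depth 2), Comedy (id 8, depth 2), Fiction (id 11, depth 2), Biology (id 12, depth 2).
Iteration 3: rows with parent in {7,8,11,12} -> Card (id 9, depth 3).
Iteration 4: rows with parent in {9} -> Classical (id 13, depth 4).
Iteration 5: no rows with parent in {13}; recursion stops.
SUM(depth) = 0 + 1 + 1 + 1 + 1 + 1 + 2 + 2 + 2 + 2 + 3 + 4 = 20.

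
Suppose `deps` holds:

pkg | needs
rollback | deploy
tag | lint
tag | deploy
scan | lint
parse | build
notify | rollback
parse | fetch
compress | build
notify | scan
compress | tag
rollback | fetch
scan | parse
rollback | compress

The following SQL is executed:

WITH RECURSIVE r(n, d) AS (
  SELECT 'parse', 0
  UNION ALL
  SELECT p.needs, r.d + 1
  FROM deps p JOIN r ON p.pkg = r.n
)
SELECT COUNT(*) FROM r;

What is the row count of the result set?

3

Base: (parse, d=0).
Iteration 1: edges from {parse} -> (build, d=1), (fetch, d=1).
Iteration 2: no outgoing edges from {build,fetch}; recursion stops.
Total rows emitted: 3.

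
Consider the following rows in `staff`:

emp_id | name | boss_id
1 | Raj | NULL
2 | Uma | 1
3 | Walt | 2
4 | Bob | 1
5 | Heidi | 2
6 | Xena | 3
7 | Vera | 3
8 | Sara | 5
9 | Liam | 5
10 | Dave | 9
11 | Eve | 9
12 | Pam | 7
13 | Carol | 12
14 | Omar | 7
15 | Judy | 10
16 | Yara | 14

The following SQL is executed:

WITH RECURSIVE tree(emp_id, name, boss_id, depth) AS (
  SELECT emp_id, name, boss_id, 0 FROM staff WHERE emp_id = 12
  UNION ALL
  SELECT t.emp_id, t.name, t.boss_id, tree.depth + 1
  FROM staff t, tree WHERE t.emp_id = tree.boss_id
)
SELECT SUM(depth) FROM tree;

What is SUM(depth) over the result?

Base: emp_id=12 (Pam), boss_id=7, depth 0.
Iteration 1: join on emp_id=7 -> Vera (id 7, boss_id=3, depth 1).
Iteration 2: join on emp_id=3 -> Walt (id 3, boss_id=2, depth 2).
Iteration 3: join on emp_id=2 -> Uma (id 2, boss_id=1, depth 3).
Iteration 4: join on emp_id=1 -> Raj (id 1, boss_id=NULL, depth 4).
Iteration 5: boss_id is NULL; no match; recursion stops.
SUM(depth) = 0 + 1 + 2 + 3 + 4 = 10.

10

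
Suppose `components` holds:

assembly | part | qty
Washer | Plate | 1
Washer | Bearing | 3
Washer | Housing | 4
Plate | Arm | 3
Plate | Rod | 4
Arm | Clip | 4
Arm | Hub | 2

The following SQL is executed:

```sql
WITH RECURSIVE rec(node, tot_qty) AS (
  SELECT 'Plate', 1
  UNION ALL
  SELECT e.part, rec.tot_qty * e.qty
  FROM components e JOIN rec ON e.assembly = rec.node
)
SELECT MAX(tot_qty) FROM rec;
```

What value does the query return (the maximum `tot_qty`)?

Base: (Plate, tot_qty=1).
Iteration 1: components of {Plate} -> Arm = 1*3 = 3, Rod = 1*4 = 4.
Iteration 2: components of {Arm,Rod} -> Clip = 3*4 = 12, Hub = 3*2 = 6.
Iteration 3: no further components; recursion stops.
tot_qty values: 1, 3, 4, 12, 6; the maximum is 12.

12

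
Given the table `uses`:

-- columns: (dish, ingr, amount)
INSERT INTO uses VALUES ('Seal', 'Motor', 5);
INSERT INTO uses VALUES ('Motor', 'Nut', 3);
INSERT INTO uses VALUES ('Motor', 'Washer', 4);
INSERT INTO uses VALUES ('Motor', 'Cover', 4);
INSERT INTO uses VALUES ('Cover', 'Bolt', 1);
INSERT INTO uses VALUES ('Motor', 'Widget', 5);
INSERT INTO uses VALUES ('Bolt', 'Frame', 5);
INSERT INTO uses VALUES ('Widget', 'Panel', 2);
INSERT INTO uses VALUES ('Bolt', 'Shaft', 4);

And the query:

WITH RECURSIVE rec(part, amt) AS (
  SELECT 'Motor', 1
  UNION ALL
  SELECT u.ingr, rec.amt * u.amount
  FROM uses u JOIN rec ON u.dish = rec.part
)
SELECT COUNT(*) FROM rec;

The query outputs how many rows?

Base: (Motor, amt=1).
Iteration 1: components of {Motor} -> Cover = 1*4 = 4, Nut = 1*3 = 3, Washer = 1*4 = 4, Widget = 1*5 = 5.
Iteration 2: components of {Cover,Nut,Washer,Widget} -> Bolt = 4*1 = 4, Panel = 5*2 = 10.
Iteration 3: components of {Bolt,Panel} -> Frame = 4*5 = 20, Shaft = 4*4 = 16.
Iteration 4: no further components; recursion stops.
Total rows emitted: 9.

9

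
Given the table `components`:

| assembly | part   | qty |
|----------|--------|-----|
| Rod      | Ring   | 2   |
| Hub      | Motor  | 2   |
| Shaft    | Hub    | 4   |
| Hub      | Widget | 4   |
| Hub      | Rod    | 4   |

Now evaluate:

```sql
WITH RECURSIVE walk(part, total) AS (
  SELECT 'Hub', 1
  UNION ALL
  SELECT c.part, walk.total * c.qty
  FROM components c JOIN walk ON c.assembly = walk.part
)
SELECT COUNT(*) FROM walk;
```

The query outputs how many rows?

5

Base: (Hub, total=1).
Iteration 1: components of {Hub} -> Motor = 1*2 = 2, Rod = 1*4 = 4, Widget = 1*4 = 4.
Iteration 2: components of {Motor,Rod,Widget} -> Ring = 4*2 = 8.
Iteration 3: no further components; recursion stops.
Total rows emitted: 5.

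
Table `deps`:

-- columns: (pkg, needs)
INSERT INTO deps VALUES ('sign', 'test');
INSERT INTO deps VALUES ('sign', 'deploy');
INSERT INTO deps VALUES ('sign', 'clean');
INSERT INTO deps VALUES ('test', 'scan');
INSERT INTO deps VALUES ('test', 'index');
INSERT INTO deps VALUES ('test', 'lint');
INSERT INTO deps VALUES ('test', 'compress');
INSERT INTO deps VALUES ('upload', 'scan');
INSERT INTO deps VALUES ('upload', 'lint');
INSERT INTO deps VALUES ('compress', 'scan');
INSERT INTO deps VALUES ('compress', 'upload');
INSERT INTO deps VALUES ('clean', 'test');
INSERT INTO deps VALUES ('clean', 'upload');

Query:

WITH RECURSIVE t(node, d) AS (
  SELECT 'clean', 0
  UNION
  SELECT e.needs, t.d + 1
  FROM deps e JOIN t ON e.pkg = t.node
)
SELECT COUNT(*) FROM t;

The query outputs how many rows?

11

Base: (clean, d=0).
Iteration 1: edges from {clean} -> (test, d=1), (upload, d=1).
Iteration 2: edges from {test,upload} -> (compress, d=2), (index, d=2), (lint, d=2), (scan, d=2). [UNION drops 2 duplicate row(s)]
Iteration 3: edges from {compress,index,lint,scan} -> (scan, d=3), (upload, d=3).
Iteration 4: edges from {scan,upload} -> (lint, d=4), (scan, d=4).
Iteration 5: no outgoing edges from {lint,scan}; recursion stops.
Total rows emitted: 11.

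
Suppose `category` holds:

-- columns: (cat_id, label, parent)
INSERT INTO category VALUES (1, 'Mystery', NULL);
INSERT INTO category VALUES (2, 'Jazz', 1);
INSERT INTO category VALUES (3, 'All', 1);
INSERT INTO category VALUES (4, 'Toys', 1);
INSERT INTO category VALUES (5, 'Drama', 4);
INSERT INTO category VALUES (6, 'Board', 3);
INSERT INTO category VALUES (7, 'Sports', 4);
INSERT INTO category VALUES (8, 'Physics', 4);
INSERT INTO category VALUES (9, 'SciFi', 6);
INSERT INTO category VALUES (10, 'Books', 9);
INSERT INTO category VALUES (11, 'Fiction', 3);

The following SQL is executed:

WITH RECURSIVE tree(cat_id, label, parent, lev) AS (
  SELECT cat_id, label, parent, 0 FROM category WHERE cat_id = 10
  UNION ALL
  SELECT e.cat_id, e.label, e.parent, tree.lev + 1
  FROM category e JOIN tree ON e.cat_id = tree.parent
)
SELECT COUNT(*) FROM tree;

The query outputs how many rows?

Base: cat_id=10 (Books), parent=9, lev 0.
Iteration 1: join on cat_id=9 -> SciFi (id 9, parent=6, lev 1).
Iteration 2: join on cat_id=6 -> Board (id 6, parent=3, lev 2).
Iteration 3: join on cat_id=3 -> All (id 3, parent=1, lev 3).
Iteration 4: join on cat_id=1 -> Mystery (id 1, parent=NULL, lev 4).
Iteration 5: parent is NULL; no match; recursion stops.
Total rows emitted: 5.

5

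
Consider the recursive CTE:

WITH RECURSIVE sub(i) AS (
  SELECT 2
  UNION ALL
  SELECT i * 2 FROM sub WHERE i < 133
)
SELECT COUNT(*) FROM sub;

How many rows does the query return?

8

Base: i=2.
Iteration 1: 2 < 133 holds -> i = 2 * 2 = 4.
Iteration 2: 4 < 133 holds -> i = 4 * 2 = 8.
Iteration 3: 8 < 133 holds -> i = 8 * 2 = 16.
Iteration 4: 16 < 133 holds -> i = 16 * 2 = 32.
Iteration 5: 32 < 133 holds -> i = 32 * 2 = 64.
Iteration 6: 64 < 133 holds -> i = 64 * 2 = 128.
Iteration 7: 128 < 133 holds -> i = 128 * 2 = 256.
Iteration 8: 256 < 133 fails; recursion stops.
Total rows emitted: 8.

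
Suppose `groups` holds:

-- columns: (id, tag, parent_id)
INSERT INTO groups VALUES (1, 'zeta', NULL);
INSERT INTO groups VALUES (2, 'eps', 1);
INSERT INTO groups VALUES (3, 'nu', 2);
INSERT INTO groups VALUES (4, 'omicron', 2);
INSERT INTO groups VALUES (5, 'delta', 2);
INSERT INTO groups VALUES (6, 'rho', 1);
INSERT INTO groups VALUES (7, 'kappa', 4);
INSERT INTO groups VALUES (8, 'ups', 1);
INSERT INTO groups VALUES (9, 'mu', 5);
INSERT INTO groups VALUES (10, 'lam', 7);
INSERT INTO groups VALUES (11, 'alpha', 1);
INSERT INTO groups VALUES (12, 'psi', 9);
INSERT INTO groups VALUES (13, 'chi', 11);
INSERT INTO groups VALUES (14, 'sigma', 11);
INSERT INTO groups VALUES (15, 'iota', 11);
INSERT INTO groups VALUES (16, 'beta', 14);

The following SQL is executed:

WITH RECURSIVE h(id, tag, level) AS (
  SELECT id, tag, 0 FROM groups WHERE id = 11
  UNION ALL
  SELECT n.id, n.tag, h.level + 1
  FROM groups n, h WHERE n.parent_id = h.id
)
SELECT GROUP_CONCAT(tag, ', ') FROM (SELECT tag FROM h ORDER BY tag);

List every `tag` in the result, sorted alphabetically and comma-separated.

alpha, beta, chi, iota, sigma

Base: id=11 (alpha) at level 0.
Iteration 1: rows with parent_id in {11} -> chi (id 13, level 1), sigma (id 14, level 1), iota (id 15, level 1).
Iteration 2: rows with parent_id in {13,14,15} -> beta (id 16, level 2).
Iteration 3: no rows with parent_id in {16}; recursion stops.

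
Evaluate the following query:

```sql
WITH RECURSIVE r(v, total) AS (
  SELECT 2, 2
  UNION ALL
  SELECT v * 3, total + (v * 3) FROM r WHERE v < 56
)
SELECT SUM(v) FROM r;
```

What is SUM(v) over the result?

Base: v=2, total=2.
Iteration 1: 2 < 56 holds -> v = 2 * 3 = 6, total = 2 + 6 = 8.
Iteration 2: 6 < 56 holds -> v = 6 * 3 = 18, total = 8 + 18 = 26.
Iteration 3: 18 < 56 holds -> v = 18 * 3 = 54, total = 26 + 54 = 80.
Iteration 4: 54 < 56 holds -> v = 54 * 3 = 162, total = 80 + 162 = 242.
Iteration 5: 162 < 56 fails; recursion stops.
SUM(v) = 2 + 6 + 18 + 54 + 162 = 242.

242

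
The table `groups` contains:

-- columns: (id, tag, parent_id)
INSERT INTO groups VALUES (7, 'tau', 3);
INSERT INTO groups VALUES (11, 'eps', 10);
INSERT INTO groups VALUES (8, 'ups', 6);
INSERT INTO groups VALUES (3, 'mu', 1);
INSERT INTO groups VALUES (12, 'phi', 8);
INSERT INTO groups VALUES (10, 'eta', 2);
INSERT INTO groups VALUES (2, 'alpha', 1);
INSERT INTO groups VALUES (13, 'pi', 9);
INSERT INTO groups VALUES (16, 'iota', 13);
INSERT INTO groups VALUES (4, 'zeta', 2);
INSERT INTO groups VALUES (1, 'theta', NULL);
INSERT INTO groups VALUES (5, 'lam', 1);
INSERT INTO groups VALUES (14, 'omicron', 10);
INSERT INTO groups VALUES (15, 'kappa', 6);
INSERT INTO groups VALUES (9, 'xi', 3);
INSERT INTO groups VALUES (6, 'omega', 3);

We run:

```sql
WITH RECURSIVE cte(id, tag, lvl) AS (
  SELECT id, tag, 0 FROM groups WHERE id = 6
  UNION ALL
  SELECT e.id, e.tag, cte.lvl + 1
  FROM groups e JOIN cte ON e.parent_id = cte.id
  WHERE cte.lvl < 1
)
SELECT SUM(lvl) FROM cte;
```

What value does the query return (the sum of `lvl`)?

Base: id=6 (omega) at lvl 0.
Iteration 1: rows with parent_id in {6} -> ups (id 8, lvl 1), kappa (id 15, lvl 1).
Iteration 2: lvl < 1 fails for all current rows; recursion stops.
SUM(lvl) = 0 + 1 + 1 = 2.

2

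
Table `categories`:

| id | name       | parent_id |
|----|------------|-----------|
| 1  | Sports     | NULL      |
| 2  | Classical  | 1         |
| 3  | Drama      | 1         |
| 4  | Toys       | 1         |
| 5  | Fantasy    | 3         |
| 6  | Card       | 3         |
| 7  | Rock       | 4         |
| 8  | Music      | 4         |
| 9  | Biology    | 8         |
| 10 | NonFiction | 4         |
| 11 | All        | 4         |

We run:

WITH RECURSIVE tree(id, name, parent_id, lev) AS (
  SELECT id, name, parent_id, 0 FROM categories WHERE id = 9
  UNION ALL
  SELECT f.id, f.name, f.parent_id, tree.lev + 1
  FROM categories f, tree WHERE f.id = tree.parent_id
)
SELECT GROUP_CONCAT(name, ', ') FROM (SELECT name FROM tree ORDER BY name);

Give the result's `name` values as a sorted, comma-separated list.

Base: id=9 (Biology), parent_id=8, lev 0.
Iteration 1: join on id=8 -> Music (id 8, parent_id=4, lev 1).
Iteration 2: join on id=4 -> Toys (id 4, parent_id=1, lev 2).
Iteration 3: join on id=1 -> Sports (id 1, parent_id=NULL, lev 3).
Iteration 4: parent_id is NULL; no match; recursion stops.

Biology, Music, Sports, Toys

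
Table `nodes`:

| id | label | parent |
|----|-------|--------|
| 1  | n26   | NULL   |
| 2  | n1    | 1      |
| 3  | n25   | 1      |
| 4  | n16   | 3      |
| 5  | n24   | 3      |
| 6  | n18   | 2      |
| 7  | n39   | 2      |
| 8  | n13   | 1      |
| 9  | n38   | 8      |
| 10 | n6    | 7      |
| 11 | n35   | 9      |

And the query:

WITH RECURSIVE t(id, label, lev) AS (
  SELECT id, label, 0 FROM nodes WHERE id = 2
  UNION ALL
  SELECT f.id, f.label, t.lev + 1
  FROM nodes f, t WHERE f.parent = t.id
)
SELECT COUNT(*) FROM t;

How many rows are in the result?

Base: id=2 (n1) at lev 0.
Iteration 1: rows with parent in {2} -> n18 (id 6, lev 1), n39 (id 7, lev 1).
Iteration 2: rows with parent in {6,7} -> n6 (id 10, lev 2).
Iteration 3: no rows with parent in {10}; recursion stops.
Total rows emitted: 4.

4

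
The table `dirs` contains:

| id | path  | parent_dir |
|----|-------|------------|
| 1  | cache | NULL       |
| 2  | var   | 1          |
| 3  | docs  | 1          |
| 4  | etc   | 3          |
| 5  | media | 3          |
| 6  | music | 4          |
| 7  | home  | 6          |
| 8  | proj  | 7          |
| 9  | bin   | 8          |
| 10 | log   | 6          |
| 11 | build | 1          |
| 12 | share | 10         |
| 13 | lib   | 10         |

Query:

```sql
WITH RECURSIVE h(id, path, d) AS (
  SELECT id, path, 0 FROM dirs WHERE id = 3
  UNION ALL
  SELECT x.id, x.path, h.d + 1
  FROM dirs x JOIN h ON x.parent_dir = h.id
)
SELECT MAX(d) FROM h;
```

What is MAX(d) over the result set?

Base: id=3 (docs) at d 0.
Iteration 1: rows with parent_dir in {3} -> etc (id 4, d 1), media (id 5, d 1).
Iteration 2: rows with parent_dir in {4,5} -> music (id 6, d 2).
Iteration 3: rows with parent_dir in {6} -> home (id 7, d 3), log (id 10, d 3).
Iteration 4: rows with parent_dir in {7,10} -> proj (id 8, d 4), share (id 12, d 4), lib (id 13, d 4).
Iteration 5: rows with parent_dir in {8,12,13} -> bin (id 9, d 5).
Iteration 6: no rows with parent_dir in {9}; recursion stops.
d values: 0, 1, 1, 2, 3, 3, 4, 4, 4, 5; the maximum is 5.

5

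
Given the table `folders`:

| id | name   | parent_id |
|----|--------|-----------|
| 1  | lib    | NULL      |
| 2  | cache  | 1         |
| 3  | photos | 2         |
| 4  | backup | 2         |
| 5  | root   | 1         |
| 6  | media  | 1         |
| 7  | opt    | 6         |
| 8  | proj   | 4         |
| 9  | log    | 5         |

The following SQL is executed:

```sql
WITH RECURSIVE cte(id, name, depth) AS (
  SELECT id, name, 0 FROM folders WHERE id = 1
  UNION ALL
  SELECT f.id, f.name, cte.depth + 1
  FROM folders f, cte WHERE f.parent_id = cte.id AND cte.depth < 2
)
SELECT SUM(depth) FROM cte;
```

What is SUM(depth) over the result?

11

Base: id=1 (lib) at depth 0.
Iteration 1: rows with parent_id in {1} -> cache (id 2, depth 1), root (id 5, depth 1), media (id 6, depth 1).
Iteration 2: rows with parent_id in {2,5,6} -> photos (id 3, depth 2), backup (id 4, depth 2), opt (id 7, depth 2), log (id 9, depth 2).
Iteration 3: depth < 2 fails for all current rows; recursion stops.
SUM(depth) = 0 + 1 + 1 + 1 + 2 + 2 + 2 + 2 = 11.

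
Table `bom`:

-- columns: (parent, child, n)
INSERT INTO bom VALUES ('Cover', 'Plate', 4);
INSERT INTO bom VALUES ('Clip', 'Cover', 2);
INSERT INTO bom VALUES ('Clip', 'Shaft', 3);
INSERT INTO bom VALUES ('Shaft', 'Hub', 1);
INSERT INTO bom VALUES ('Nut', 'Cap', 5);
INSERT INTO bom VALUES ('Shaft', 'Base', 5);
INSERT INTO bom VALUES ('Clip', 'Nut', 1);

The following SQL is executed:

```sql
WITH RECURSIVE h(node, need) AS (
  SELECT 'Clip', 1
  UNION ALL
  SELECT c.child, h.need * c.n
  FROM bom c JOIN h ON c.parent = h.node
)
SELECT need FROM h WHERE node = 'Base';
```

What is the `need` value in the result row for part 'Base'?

15

Base: (Clip, need=1).
Iteration 1: components of {Clip} -> Cover = 1*2 = 2, Nut = 1*1 = 1, Shaft = 1*3 = 3.
Iteration 2: components of {Cover,Nut,Shaft} -> Base = 3*5 = 15, Cap = 1*5 = 5, Hub = 3*1 = 3, Plate = 2*4 = 8.
Iteration 3: no further components; recursion stops.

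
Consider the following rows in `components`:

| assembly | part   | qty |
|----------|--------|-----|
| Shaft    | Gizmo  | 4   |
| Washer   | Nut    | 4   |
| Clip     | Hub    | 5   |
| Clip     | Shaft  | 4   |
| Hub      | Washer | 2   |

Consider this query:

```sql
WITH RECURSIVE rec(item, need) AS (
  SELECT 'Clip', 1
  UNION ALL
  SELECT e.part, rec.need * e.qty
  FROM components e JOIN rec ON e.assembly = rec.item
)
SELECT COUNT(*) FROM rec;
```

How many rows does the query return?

6

Base: (Clip, need=1).
Iteration 1: components of {Clip} -> Hub = 1*5 = 5, Shaft = 1*4 = 4.
Iteration 2: components of {Hub,Shaft} -> Gizmo = 4*4 = 16, Washer = 5*2 = 10.
Iteration 3: components of {Gizmo,Washer} -> Nut = 10*4 = 40.
Iteration 4: no further components; recursion stops.
Total rows emitted: 6.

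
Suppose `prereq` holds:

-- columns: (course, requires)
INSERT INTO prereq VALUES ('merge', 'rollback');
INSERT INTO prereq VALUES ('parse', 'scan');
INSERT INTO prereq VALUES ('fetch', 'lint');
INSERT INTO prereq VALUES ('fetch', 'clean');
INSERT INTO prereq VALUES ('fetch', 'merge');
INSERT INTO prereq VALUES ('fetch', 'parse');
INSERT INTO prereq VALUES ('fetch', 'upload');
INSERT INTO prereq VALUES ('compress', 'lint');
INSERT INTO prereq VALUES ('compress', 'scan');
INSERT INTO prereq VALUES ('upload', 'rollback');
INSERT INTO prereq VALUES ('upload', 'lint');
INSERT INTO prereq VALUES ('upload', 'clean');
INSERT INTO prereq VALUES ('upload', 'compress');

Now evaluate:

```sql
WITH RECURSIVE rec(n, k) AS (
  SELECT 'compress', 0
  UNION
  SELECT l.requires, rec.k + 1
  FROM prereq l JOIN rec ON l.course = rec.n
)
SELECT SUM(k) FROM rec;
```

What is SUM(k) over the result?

Base: (compress, k=0).
Iteration 1: edges from {compress} -> (lint, k=1), (scan, k=1).
Iteration 2: no outgoing edges from {lint,scan}; recursion stops.
SUM(k) = 0 + 1 + 1 = 2.

2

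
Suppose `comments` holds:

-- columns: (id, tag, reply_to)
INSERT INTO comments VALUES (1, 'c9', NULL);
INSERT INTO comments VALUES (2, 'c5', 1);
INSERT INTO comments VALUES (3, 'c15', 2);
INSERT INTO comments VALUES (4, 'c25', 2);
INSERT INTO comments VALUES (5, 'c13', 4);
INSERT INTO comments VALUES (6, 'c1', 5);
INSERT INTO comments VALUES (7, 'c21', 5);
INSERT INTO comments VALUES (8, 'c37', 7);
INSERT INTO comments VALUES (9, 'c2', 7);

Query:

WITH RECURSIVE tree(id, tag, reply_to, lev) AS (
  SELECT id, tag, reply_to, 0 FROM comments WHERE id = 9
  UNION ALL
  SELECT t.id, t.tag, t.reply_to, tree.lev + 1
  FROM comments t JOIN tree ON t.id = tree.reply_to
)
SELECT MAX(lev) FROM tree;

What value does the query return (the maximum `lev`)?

5

Base: id=9 (c2), reply_to=7, lev 0.
Iteration 1: join on id=7 -> c21 (id 7, reply_to=5, lev 1).
Iteration 2: join on id=5 -> c13 (id 5, reply_to=4, lev 2).
Iteration 3: join on id=4 -> c25 (id 4, reply_to=2, lev 3).
Iteration 4: join on id=2 -> c5 (id 2, reply_to=1, lev 4).
Iteration 5: join on id=1 -> c9 (id 1, reply_to=NULL, lev 5).
Iteration 6: reply_to is NULL; no match; recursion stops.
lev values: 0, 1, 2, 3, 4, 5; the maximum is 5.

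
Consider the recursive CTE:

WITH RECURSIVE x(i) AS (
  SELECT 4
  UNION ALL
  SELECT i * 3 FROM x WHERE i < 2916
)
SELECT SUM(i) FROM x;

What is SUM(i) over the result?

4372

Base: i=4.
Iteration 1: 4 < 2916 holds -> i = 4 * 3 = 12.
Iteration 2: 12 < 2916 holds -> i = 12 * 3 = 36.
Iteration 3: 36 < 2916 holds -> i = 36 * 3 = 108.
Iteration 4: 108 < 2916 holds -> i = 108 * 3 = 324.
Iteration 5: 324 < 2916 holds -> i = 324 * 3 = 972.
Iteration 6: 972 < 2916 holds -> i = 972 * 3 = 2916.
Iteration 7: 2916 < 2916 fails; recursion stops.
SUM(i) = 4 + 12 + 36 + 108 + 324 + 972 + 2916 = 4372.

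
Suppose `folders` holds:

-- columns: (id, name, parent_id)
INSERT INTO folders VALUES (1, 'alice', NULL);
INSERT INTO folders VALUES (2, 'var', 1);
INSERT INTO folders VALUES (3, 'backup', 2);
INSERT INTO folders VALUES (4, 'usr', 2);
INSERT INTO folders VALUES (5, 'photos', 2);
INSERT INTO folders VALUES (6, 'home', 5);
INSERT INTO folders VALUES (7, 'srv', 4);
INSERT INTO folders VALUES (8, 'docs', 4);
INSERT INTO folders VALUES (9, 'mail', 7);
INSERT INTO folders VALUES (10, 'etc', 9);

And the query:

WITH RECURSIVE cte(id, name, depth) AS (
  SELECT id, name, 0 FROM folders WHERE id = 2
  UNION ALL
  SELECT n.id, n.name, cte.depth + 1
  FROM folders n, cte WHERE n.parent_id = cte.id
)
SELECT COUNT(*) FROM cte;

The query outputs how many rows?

9

Base: id=2 (var) at depth 0.
Iteration 1: rows with parent_id in {2} -> backup (id 3, depth 1), usr (id 4, depth 1), photos (id 5, depth 1).
Iteration 2: rows with parent_id in {3,4,5} -> home (id 6, depth 2), srv (id 7, depth 2), docs (id 8, depth 2).
Iteration 3: rows with parent_id in {6,7,8} -> mail (id 9, depth 3).
Iteration 4: rows with parent_id in {9} -> etc (id 10, depth 4).
Iteration 5: no rows with parent_id in {10}; recursion stops.
Total rows emitted: 9.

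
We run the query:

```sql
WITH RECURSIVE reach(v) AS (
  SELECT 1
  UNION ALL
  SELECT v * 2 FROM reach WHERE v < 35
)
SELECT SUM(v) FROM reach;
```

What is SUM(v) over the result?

Base: v=1.
Iteration 1: 1 < 35 holds -> v = 1 * 2 = 2.
Iteration 2: 2 < 35 holds -> v = 2 * 2 = 4.
Iteration 3: 4 < 35 holds -> v = 4 * 2 = 8.
Iteration 4: 8 < 35 holds -> v = 8 * 2 = 16.
Iteration 5: 16 < 35 holds -> v = 16 * 2 = 32.
Iteration 6: 32 < 35 holds -> v = 32 * 2 = 64.
Iteration 7: 64 < 35 fails; recursion stops.
SUM(v) = 1 + 2 + 4 + 8 + 16 + 32 + 64 = 127.

127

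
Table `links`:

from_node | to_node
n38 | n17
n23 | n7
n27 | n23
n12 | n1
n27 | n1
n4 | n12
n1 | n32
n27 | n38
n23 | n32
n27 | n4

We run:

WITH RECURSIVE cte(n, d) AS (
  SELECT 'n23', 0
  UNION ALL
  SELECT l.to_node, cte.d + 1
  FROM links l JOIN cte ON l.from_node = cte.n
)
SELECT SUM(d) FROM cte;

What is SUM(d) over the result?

2

Base: (n23, d=0).
Iteration 1: edges from {n23} -> (n32, d=1), (n7, d=1).
Iteration 2: no outgoing edges from {n32,n7}; recursion stops.
SUM(d) = 0 + 1 + 1 = 2.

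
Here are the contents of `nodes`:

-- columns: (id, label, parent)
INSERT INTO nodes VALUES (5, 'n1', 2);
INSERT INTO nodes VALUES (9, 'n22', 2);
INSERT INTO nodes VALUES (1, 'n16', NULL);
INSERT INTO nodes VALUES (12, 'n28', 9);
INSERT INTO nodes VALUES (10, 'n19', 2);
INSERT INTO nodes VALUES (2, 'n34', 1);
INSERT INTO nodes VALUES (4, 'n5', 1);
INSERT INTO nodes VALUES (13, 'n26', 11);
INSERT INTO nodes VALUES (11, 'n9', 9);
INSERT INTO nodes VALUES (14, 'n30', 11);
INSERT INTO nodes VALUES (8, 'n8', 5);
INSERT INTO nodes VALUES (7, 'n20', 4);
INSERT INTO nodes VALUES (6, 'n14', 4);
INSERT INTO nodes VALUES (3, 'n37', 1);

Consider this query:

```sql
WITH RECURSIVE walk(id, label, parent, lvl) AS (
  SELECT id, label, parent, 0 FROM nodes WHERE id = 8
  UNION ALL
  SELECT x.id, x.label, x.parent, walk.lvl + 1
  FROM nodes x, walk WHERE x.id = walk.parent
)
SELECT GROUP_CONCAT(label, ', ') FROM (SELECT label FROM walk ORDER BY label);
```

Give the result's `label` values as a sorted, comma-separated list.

Base: id=8 (n8), parent=5, lvl 0.
Iteration 1: join on id=5 -> n1 (id 5, parent=2, lvl 1).
Iteration 2: join on id=2 -> n34 (id 2, parent=1, lvl 2).
Iteration 3: join on id=1 -> n16 (id 1, parent=NULL, lvl 3).
Iteration 4: parent is NULL; no match; recursion stops.

n1, n16, n34, n8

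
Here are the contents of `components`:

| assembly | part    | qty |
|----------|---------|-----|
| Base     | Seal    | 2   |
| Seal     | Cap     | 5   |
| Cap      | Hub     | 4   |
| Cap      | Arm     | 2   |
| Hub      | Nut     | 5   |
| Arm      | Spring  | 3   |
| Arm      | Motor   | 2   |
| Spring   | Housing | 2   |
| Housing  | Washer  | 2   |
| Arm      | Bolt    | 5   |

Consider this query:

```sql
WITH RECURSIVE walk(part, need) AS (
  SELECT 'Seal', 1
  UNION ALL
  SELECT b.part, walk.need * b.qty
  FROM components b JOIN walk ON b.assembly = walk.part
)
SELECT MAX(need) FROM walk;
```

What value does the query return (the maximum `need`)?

Base: (Seal, need=1).
Iteration 1: components of {Seal} -> Cap = 1*5 = 5.
Iteration 2: components of {Cap} -> Arm = 5*2 = 10, Hub = 5*4 = 20.
Iteration 3: components of {Arm,Hub} -> Bolt = 10*5 = 50, Motor = 10*2 = 20, Nut = 20*5 = 100, Spring = 10*3 = 30.
Iteration 4: components of {Bolt,Motor,Nut,Spring} -> Housing = 30*2 = 60.
Iteration 5: components of {Housing} -> Washer = 60*2 = 120.
Iteration 6: no further components; recursion stops.
need values: 1, 5, 20, 10, 100, 30, 20, 50, 60, 120; the maximum is 120.

120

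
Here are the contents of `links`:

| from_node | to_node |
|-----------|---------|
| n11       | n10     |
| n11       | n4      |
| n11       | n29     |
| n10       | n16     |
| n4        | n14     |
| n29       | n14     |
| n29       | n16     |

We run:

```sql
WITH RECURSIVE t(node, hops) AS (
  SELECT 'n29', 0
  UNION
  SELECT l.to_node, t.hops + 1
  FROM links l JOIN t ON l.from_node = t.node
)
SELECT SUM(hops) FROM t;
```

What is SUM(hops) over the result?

Base: (n29, hops=0).
Iteration 1: edges from {n29} -> (n14, hops=1), (n16, hops=1).
Iteration 2: no outgoing edges from {n14,n16}; recursion stops.
SUM(hops) = 0 + 1 + 1 = 2.

2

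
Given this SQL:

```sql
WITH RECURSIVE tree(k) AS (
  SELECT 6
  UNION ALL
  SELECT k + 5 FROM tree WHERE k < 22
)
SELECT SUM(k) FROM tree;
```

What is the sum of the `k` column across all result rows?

80

Base: k=6.
Iteration 1: 6 < 22 holds -> k = 6 + 5 = 11.
Iteration 2: 11 < 22 holds -> k = 11 + 5 = 16.
Iteration 3: 16 < 22 holds -> k = 16 + 5 = 21.
Iteration 4: 21 < 22 holds -> k = 21 + 5 = 26.
Iteration 5: 26 < 22 fails; recursion stops.
SUM(k) = 6 + 11 + 16 + 21 + 26 = 80.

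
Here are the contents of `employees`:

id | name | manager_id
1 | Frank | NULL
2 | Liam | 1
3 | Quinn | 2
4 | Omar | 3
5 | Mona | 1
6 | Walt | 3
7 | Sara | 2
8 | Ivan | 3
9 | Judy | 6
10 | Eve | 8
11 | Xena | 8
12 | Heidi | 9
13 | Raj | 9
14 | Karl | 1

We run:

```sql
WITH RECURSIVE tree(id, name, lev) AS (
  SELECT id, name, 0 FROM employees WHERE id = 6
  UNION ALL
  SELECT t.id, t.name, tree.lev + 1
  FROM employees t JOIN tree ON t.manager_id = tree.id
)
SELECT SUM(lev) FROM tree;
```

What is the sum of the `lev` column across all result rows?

5

Base: id=6 (Walt) at lev 0.
Iteration 1: rows with manager_id in {6} -> Judy (id 9, lev 1).
Iteration 2: rows with manager_id in {9} -> Heidi (id 12, lev 2), Raj (id 13, lev 2).
Iteration 3: no rows with manager_id in {12,13}; recursion stops.
SUM(lev) = 0 + 1 + 2 + 2 = 5.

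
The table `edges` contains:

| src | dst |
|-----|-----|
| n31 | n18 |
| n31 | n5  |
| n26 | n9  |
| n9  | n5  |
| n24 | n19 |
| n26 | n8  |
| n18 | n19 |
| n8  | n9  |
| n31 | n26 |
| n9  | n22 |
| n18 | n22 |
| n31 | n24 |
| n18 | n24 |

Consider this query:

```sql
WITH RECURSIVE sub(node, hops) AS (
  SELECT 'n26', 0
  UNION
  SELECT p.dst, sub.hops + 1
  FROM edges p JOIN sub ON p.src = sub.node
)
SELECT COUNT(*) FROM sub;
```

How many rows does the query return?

8

Base: (n26, hops=0).
Iteration 1: edges from {n26} -> (n8, hops=1), (n9, hops=1).
Iteration 2: edges from {n8,n9} -> (n22, hops=2), (n5, hops=2), (n9, hops=2).
Iteration 3: edges from {n22,n5,n9} -> (n22, hops=3), (n5, hops=3).
Iteration 4: no outgoing edges from {n22,n5}; recursion stops.
Total rows emitted: 8.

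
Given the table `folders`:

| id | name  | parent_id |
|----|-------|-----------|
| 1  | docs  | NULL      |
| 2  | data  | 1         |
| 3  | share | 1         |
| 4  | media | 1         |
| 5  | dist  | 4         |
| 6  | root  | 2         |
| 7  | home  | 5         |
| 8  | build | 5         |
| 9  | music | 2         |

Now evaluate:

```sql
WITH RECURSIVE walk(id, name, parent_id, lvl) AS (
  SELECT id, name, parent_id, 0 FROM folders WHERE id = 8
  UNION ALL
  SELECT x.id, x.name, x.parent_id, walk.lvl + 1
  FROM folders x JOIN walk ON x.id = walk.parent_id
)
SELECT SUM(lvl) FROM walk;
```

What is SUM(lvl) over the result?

Base: id=8 (build), parent_id=5, lvl 0.
Iteration 1: join on id=5 -> dist (id 5, parent_id=4, lvl 1).
Iteration 2: join on id=4 -> media (id 4, parent_id=1, lvl 2).
Iteration 3: join on id=1 -> docs (id 1, parent_id=NULL, lvl 3).
Iteration 4: parent_id is NULL; no match; recursion stops.
SUM(lvl) = 0 + 1 + 2 + 3 = 6.

6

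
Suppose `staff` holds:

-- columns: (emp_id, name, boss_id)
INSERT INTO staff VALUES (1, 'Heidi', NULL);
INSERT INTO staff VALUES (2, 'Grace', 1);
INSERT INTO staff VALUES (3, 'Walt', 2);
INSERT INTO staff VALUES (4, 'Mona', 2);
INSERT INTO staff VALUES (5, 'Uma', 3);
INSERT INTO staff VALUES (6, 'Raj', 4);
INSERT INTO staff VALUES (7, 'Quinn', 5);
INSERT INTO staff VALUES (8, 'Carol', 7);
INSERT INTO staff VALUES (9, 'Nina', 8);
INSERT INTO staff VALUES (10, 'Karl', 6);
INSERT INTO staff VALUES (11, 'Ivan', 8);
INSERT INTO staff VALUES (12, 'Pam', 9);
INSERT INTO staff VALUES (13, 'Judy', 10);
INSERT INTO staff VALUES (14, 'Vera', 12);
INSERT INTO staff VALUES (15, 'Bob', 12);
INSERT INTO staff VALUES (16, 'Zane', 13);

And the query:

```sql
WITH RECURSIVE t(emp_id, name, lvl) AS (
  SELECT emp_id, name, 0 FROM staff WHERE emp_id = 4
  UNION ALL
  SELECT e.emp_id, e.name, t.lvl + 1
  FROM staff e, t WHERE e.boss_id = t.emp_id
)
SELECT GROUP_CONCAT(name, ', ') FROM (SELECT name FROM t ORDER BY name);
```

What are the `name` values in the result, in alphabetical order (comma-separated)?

Base: emp_id=4 (Mona) at lvl 0.
Iteration 1: rows with boss_id in {4} -> Raj (id 6, lvl 1).
Iteration 2: rows with boss_id in {6} -> Karl (id 10, lvl 2).
Iteration 3: rows with boss_id in {10} -> Judy (id 13, lvl 3).
Iteration 4: rows with boss_id in {13} -> Zane (id 16, lvl 4).
Iteration 5: no rows with boss_id in {16}; recursion stops.

Judy, Karl, Mona, Raj, Zane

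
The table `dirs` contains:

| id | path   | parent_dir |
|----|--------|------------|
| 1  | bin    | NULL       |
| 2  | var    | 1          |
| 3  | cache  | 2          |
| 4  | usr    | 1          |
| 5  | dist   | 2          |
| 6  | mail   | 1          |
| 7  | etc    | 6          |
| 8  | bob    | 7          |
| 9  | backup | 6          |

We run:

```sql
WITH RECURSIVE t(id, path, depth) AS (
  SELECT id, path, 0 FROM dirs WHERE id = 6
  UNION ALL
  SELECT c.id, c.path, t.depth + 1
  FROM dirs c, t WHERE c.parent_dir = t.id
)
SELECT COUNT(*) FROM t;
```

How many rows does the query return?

Base: id=6 (mail) at depth 0.
Iteration 1: rows with parent_dir in {6} -> etc (id 7, depth 1), backup (id 9, depth 1).
Iteration 2: rows with parent_dir in {7,9} -> bob (id 8, depth 2).
Iteration 3: no rows with parent_dir in {8}; recursion stops.
Total rows emitted: 4.

4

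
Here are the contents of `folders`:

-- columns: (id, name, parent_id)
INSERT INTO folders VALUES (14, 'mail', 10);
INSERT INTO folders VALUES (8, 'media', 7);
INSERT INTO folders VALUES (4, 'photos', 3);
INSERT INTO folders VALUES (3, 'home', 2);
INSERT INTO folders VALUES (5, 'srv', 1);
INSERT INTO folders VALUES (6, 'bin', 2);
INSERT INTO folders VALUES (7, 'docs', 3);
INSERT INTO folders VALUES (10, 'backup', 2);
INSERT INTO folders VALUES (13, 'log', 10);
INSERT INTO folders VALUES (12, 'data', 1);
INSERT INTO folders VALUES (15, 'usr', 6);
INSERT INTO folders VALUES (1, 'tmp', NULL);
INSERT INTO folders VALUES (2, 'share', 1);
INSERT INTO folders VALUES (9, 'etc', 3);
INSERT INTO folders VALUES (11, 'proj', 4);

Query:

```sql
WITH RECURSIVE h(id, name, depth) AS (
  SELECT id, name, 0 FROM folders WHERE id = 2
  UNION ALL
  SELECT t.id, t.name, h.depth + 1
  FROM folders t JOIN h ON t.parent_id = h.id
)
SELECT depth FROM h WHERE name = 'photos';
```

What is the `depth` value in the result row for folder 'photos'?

2

Base: id=2 (share) at depth 0.
Iteration 1: rows with parent_id in {2} -> home (id 3, depth 1), bin (id 6, depth 1), backup (id 10, depth 1).
Iteration 2: rows with parent_id in {3,6,10} -> photos (id 4, depth 2), docs (id 7, depth 2), etc (id 9, depth 2), log (id 13, depth 2), mail (id 14, depth 2), usr (id 15, depth 2).
Iteration 3: rows with parent_id in {4,7,9,13,14,15} -> media (id 8, depth 3), proj (id 11, depth 3).
Iteration 4: no rows with parent_id in {8,11}; recursion stops.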